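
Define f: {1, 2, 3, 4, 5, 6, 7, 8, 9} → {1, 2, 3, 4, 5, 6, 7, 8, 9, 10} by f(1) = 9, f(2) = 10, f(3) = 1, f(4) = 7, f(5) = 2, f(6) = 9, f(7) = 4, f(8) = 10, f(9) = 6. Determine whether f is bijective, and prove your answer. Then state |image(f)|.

f(1) = 9 = f(6) with 1 ≠ 6, so f is not injective, hence not bijective.
The image of f is {1, 2, 4, 6, 7, 9, 10}, which has 7 elements.

7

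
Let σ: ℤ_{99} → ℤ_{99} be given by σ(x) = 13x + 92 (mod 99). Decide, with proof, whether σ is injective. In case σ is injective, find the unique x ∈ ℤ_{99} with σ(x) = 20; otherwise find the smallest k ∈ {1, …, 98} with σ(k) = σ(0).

Recall that σ is injective if σ(s) = σ(t) implies s = t.
Suppose σ(s) = σ(t) in ℤ_{99}. Then 13s + 92 ≡ 13t + 92 (mod 99), thus 13(s − t) ≡ 0 (mod 99).
Since gcd(13, 99) = 1, 13 is invertible modulo 99, hence s − t ≡ 0 (mod 99), i.e. s = t.
Therefore σ is injective.
We now compute 13⁻¹ mod 99 explicitly. Euclid's algorithm: 99 = 7·13 + 8, 13 = 1·8 + 5, 8 = 1·5 + 3, 5 = 1·3 + 2, 3 = 1·2 + 1; back-substituting gives 1 = 61·13 − 8·99, so 13⁻¹ ≡ 61 (mod 99).
Since σ is injective, we find σ⁻¹(20): we need 13x ≡ 20 − 92 ≡ 27 (mod 99). Using 13⁻¹ = 61: x ≡ 61·27 = 1647 = 16·99 + 63, so x = 63.
Check: σ(63) = 13·63 + 92 = 911 = 9·99 + 20 ≡ 20 (mod 99).

63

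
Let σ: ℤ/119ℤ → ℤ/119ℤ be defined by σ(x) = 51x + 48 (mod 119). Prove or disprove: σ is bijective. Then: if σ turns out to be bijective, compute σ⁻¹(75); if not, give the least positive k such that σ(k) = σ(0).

We have gcd(51, 119) = 17 > 1. Taking s = 0 and t = 7: σ(0) = 48 and σ(7) = 51·7 + 48 = 405 ≡ 48 (mod 119).
So σ(0) = σ(7) while 0 ≠ 7, hence σ is not injective, hence not bijective.
Since σ is not bijective, we find the least positive k with σ(k) = σ(0): this means 51k ≡ 0 (mod 119), i.e. 119 ∣ 51k. Since gcd(51, 119) = 17, dividing through by 17 this holds exactly when 7 ∣ 3k, and as gcd(3, 7) = 1, exactly when 7 ∣ k.
The smallest positive such k is 7.

7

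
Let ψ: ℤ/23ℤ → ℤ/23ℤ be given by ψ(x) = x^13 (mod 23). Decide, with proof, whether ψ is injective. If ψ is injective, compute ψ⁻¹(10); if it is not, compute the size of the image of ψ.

17

Since 23 is prime, the nonzero elements of ℤ/23ℤ form a cyclic group of order 22.
As gcd(13, 22) = 1, raising to the 13th power is a bijection on this group: if a^13 ≡ b^13 then (ab^{−1})^13 = 1, and the only element of order dividing gcd(13, 22) = 1 is 1, so a = b.
With ψ(0) = 0 this makes ψ injective on all of ℤ/23ℤ, hence bijective (finite equal-size domain and codomain). In particular ψ is injective.
Since ψ is injective, we find the preimage of 10. The inverse of x ↦ x^13 on (ℤ/23ℤ)^× is x ↦ x^17, because 13·17 = 221 = 10·22 + 1 ≡ 1 (mod 22) and x^{22} = 1 for x ≠ 0 (Fermat). So ψ⁻¹(10) = 10^17 mod 23.
Repeated squaring mod 23: 10^1 ≡ 10, 10^2 ≡ 10² = 100 ≡ 8, 10^4 ≡ 8² = 64 ≡ 18, 10^8 ≡ 18² = 324 ≡ 2, 10^16 ≡ 2² = 4. Since 17 = 16 + 1, 10^17 ≡ 4·10: 4·10 = 40 ≡ 17. So 10^17 ≡ 17 (mod 23).
Hence ψ⁻¹(10) = 17.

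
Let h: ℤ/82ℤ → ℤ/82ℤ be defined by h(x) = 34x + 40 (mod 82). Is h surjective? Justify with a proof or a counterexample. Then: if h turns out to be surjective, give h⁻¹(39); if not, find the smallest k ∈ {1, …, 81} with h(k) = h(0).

41

By definition, surjectivity means every element of the codomain has a preimage under h.
Since gcd(34, 82) = 2, we have 34x ≡ 0 (mod 2) for all x, so h(x) ≡ 0 (mod 2).
But 1 ≢ 0 (mod 2), so 1 ∈ ℤ/82ℤ has no preimage. So h is not surjective.
Since h is not surjective, we find the least positive k with h(k) = h(0): this means 34k ≡ 0 (mod 82), i.e. 82 ∣ 34k. Since gcd(34, 82) = 2, dividing through by 2 this holds exactly when 41 ∣ 17k, and as gcd(17, 41) = 1, exactly when 41 ∣ k.
The smallest positive such k is 41.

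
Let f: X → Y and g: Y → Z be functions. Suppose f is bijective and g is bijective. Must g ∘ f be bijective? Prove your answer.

Injectivity: if g(f(a)) = g(f(b)) then f(a) = f(b) (g injective) so a = b (f injective).
Surjectivity: for c ∈ Z pick b with g(b) = c, then a with f(a) = b; then (g ∘ f)(a) = c.
So g ∘ f is bijective.

bijective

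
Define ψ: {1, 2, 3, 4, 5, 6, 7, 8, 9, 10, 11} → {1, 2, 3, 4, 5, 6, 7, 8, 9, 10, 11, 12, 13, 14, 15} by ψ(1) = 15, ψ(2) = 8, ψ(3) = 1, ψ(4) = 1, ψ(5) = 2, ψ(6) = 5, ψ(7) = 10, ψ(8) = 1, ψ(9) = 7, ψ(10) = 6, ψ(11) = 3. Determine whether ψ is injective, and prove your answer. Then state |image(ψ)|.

ψ(3) = 1 = ψ(4) with 3 ≠ 4, so ψ is not injective.
The image of ψ is {1, 2, 3, 5, 6, 7, 8, 10, 15}, which has 9 elements.

9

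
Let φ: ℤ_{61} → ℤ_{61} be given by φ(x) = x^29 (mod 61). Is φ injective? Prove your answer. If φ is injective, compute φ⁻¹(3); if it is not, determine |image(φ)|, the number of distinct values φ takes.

Since 61 is prime, the nonzero elements of ℤ_{61} form a cyclic group of order 60.
As gcd(29, 60) = 1, raising to the 29th power is a bijection on this group: if s^29 ≡ t^29 then (st^{−1})^29 = 1, and the only element of order dividing gcd(29, 60) = 1 is 1, so s = t.
With φ(0) = 0 this makes φ injective on all of ℤ_{61}, hence bijective (finite equal-size domain and codomain). In particular φ is injective.
Since φ is injective, we find the preimage of 3. The inverse of x ↦ x^29 on (ℤ_{61})^× is x ↦ x^29, because 29·29 = 841 = 14·60 + 1 ≡ 1 (mod 60) and x^{60} = 1 for x ≠ 0 (Fermat). So φ⁻¹(3) = 3^29 mod 61.
Repeated squaring mod 61: 3^1 ≡ 3, 3^2 ≡ 3² = 9, 3^4 ≡ 9² = 81 ≡ 20, 3^8 ≡ 20² = 400 ≡ 34, 3^16 ≡ 34² = 1156 ≡ 58. Since 29 = 16 + 8 + 4 + 1, 3^29 ≡ 58·34·20·3: 58·34 = 1972 ≡ 20, then 20·20 = 400 ≡ 34, then 34·3 = 102 ≡ 41. So 3^29 ≡ 41 (mod 61).
Hence φ⁻¹(3) = 41.

41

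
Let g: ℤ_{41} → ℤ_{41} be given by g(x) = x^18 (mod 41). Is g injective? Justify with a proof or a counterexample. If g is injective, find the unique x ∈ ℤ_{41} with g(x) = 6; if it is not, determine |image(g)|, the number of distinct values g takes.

g(20): Repeated squaring mod 41: 20^1 ≡ 20, 20^2 ≡ 20² = 400 ≡ 31, 20^4 ≡ 31² = 961 ≡ 18, 20^8 ≡ 18² = 324 ≡ 37, 20^16 ≡ 37² = 1369 ≡ 16. Since 18 = 16 + 2, 20^18 ≡ 16·31: 16·31 = 496 ≡ 4. So 20^18 ≡ 4 (mod 41).
g(21): Repeated squaring mod 41: 21^1 ≡ 21, 21^2 ≡ 21² = 441 ≡ 31, 21^4 ≡ 31² = 961 ≡ 18, 21^8 ≡ 18² = 324 ≡ 37, 21^16 ≡ 37² = 1369 ≡ 16. Since 18 = 16 + 2, 21^18 ≡ 16·31: 16·31 = 496 ≡ 4. So 21^18 ≡ 4 (mod 41).
So g(20) = g(21) = 4 while 20 ≠ 21, hence g is not injective.
Since g is not injective, we determine |image(g)|. Computing x^18 mod 41 for each x (by repeated squaring, reducing mod 41 at every step), the values g(0), g(1), …, g(40) are: 0, 1, 31, 9, 18, 23, 33, 5, 25, 40, 16, 21, 39, 8, 32, 2, 37, 20, 10, 36, 4, 4, 36, 10, 20, 37, 2, 32, 8, 39, 21, 16, 40, 25, 5, 33, 23, 18, 9, 31, 1.
The distinct values are {0, 1, 2, 4, 5, 8, 9, 10, 16, 18, 20, 21, 23, 25, 31, 32, 33, 36, 37, 39, 40}; there are 21 of them.

21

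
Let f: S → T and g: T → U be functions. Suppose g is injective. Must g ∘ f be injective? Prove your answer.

not injective

No. Take S = {1, 2}, T = U = {1, 2}, f(1) = f(2) = 1, and g = identity (injective).
Then (g ∘ f)(1) = (g ∘ f)(2) = 1 with 1 ≠ 2, so g ∘ f is not injective.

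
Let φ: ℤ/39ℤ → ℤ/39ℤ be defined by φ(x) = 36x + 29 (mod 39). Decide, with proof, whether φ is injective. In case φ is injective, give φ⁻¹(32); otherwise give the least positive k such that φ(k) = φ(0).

13

By definition, injectivity means: for all a, b in the domain, φ(a) = φ(b) implies a = b.
We have gcd(36, 39) = 3 > 1. Taking a = 0 and b = 13: φ(0) = 29 and φ(13) = 36·13 + 29 = 497 ≡ 29 (mod 39).
So φ(0) = φ(13) while 0 ≠ 13, thus φ is not injective.
Since φ is not injective, we find the least positive k with φ(k) = φ(0): this means 36k ≡ 0 (mod 39), i.e. 39 ∣ 36k. Since gcd(36, 39) = 3, dividing through by 3 this holds exactly when 13 ∣ 12k, and as gcd(12, 13) = 1, exactly when 13 ∣ k.
The smallest positive such k is 13.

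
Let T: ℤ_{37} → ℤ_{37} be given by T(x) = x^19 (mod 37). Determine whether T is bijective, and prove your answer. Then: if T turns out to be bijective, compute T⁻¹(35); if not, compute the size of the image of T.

Since 37 is prime, the nonzero elements of ℤ_{37} form a cyclic group of order 36.
As gcd(19, 36) = 1, raising to the 19th power is a bijection on this group: if u^19 ≡ v^19 then (uv^{−1})^19 = 1, and the only element of order dividing gcd(19, 36) = 1 is 1, so u = v.
With T(0) = 0 this makes T injective on all of ℤ_{37}, hence bijective (finite equal-size domain and codomain). In particular T is bijective.
Since T is bijective, we find the preimage of 35. The inverse of x ↦ x^19 on (ℤ_{37})^× is x ↦ x^19, because 19·19 = 361 = 10·36 + 1 ≡ 1 (mod 36) and x^{36} = 1 for x ≠ 0 (Fermat). So T⁻¹(35) = 35^19 mod 37.
Repeated squaring mod 37: 35^1 ≡ 35, 35^2 ≡ 35² = 1225 ≡ 4, 35^4 ≡ 4² = 16, 35^8 ≡ 16² = 256 ≡ 34, 35^16 ≡ 34² = 1156 ≡ 9. Since 19 = 16 + 2 + 1, 35^19 ≡ 9·4·35: 9·4 = 36, then 36·35 = 1260 ≡ 2. So 35^19 ≡ 2 (mod 37).
Hence T⁻¹(35) = 2.

2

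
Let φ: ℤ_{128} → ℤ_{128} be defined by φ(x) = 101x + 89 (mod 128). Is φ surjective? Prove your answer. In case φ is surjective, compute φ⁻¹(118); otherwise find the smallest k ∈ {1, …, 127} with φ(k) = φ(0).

89

Recall that surjectivity means every element of the codomain has a preimage under φ.
Since gcd(101, 128) = 1, 101 is invertible modulo 128. Euclid's algorithm: 128 = 1·101 + 27, 101 = 3·27 + 20, 27 = 1·20 + 7, 20 = 2·7 + 6, 7 = 1·6 + 1; back-substituting gives 1 = 109·101 − 86·128, so 101⁻¹ ≡ 109 (mod 128).
For any y ∈ ℤ_{128}, x = 109(y − 89) mod 128 satisfies φ(x) = 101·109(y − 89) + 89 ≡ y (since 101·109 ≡ 1 mod 128). So every y has a preimage.
Thus φ is surjective.
Since φ is surjective, we compute φ⁻¹(118): solve 101x + 89 ≡ 118 (mod 128), i.e. 101x ≡ 29 (mod 128).
Multiplying by 101⁻¹ = 109 gives x ≡ 109·29 = 3161 = 24·128 + 89 ≡ 89 (mod 128).
Check: φ(89) = 101·89 + 89 = 9078 = 70·128 + 118 ≡ 118 (mod 128).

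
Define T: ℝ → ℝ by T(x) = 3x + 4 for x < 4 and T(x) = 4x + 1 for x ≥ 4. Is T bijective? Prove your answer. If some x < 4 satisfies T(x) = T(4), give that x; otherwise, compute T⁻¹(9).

Both pieces are strictly increasing (slopes 3 and 4), so each is injective on its own interval.
The left piece maps (−∞, 4) onto (−∞, 16); the right piece maps [4, ∞) onto [17, ∞).
The images leave a gap (16 has no preimage), so T is not surjective, hence not bijective.
Because the two images are disjoint, no x < 4 has T(x) = T(4), so we compute T⁻¹(9): 9 lies in (−∞, 16), so solve 3x + 4 = 9: x = (9 − 4)/3 = 5/3.

5/3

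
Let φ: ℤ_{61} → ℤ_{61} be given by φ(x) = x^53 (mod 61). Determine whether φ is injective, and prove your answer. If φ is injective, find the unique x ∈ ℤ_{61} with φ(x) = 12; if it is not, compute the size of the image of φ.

22

Since 61 is prime, the nonzero elements of ℤ_{61} form a cyclic group of order 60.
As gcd(53, 60) = 1, raising to the 53rd power is a bijection on this group: if u^53 ≡ v^53 then (uv^{−1})^53 = 1, and the only element of order dividing gcd(53, 60) = 1 is 1, so u = v.
With φ(0) = 0 this makes φ injective on all of ℤ_{61}, hence bijective (finite equal-size domain and codomain). In particular φ is injective.
Since φ is injective, we find the preimage of 12. The inverse of x ↦ x^53 on (ℤ_{61})^× is x ↦ x^17, because 53·17 = 901 = 15·60 + 1 ≡ 1 (mod 60) and x^{60} = 1 for x ≠ 0 (Fermat). So φ⁻¹(12) = 12^17 mod 61.
Repeated squaring mod 61: 12^1 ≡ 12, 12^2 ≡ 12² = 144 ≡ 22, 12^4 ≡ 22² = 484 ≡ 57, 12^8 ≡ 57² = 3249 ≡ 16, 12^16 ≡ 16² = 256 ≡ 12. Since 17 = 16 + 1, 12^17 ≡ 12·12: 12·12 = 144 ≡ 22. So 12^17 ≡ 22 (mod 61).
Hence φ⁻¹(12) = 22.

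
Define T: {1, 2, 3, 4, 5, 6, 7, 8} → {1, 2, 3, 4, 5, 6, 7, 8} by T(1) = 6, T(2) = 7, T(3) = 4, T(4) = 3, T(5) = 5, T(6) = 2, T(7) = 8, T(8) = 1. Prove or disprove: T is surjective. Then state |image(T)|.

8

Every element of the codomain has a preimage: 1 = T(8), 2 = T(6), 3 = T(4), 4 = T(3), 5 = T(5), 6 = T(1), 7 = T(2), 8 = T(7).
So T is surjective.
The image of T is {1, 2, 3, 4, 5, 6, 7, 8}, which has 8 elements.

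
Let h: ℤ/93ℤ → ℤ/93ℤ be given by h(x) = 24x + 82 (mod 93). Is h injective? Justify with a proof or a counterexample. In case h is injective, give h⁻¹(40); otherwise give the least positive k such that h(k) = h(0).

By definition, h is injective when h(s) = h(t) forces s = t.
We have gcd(24, 93) = 3 > 1. Taking s = 0 and t = 31: h(0) = 82 and h(31) = 24·31 + 82 = 826 ≡ 82 (mod 93).
So h(0) = h(31) while 0 ≠ 31, therefore h is not injective.
Since h is not injective, we find the least positive k with h(k) = h(0): this means 24k ≡ 0 (mod 93), i.e. 93 ∣ 24k. Since gcd(24, 93) = 3, dividing through by 3 this holds exactly when 31 ∣ 8k, and as gcd(8, 31) = 1, exactly when 31 ∣ k.
The smallest positive such k is 31.

31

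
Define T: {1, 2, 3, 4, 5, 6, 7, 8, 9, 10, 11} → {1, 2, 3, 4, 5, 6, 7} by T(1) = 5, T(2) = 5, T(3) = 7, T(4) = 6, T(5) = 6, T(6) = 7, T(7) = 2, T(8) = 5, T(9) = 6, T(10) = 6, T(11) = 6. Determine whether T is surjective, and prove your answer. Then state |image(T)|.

4

No element maps to 1, so T is not surjective.
The image of T is {2, 5, 6, 7}, which has 4 elements.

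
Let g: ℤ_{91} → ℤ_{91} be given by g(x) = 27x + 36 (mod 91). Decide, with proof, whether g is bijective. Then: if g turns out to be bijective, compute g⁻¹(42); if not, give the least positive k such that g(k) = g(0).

Suppose g(a) = g(b) in ℤ_{91}. Then 27a + 36 ≡ 27b + 36 (mod 91), thus 27(a − b) ≡ 0 (mod 91).
Since gcd(27, 91) = 1, 27 is invertible modulo 91, therefore a − b ≡ 0 (mod 91), i.e. a = b.
We now compute 27⁻¹ mod 91 explicitly. Euclid's algorithm: 91 = 3·27 + 10, 27 = 2·10 + 7, 10 = 1·7 + 3, 7 = 2·3 + 1; back-substituting gives 1 = 27·27 − 8·91, so 27⁻¹ ≡ 27 (mod 91).
Then y ↦ 27(y − 36) is a two-sided inverse to g, so every y ∈ ℤ_{91} has a preimage.
Thus g is bijective.
Since g is bijective, we find g⁻¹(42): we need 27x ≡ 42 − 36 ≡ 6 (mod 91). Using 27⁻¹ = 27: x ≡ 27·6 = 162 = 1·91 + 71, so x = 71.
Check: g(71) = 27·71 + 36 = 1953 = 21·91 + 42 ≡ 42 (mod 91).

71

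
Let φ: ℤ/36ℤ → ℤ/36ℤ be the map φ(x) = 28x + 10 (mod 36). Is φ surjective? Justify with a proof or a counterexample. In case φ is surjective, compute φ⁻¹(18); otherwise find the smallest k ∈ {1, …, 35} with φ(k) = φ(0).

9

Since gcd(28, 36) = 4, we have 28x ≡ 0 (mod 4) for all x, so φ(x) ≡ 2 (mod 4).
But 0 ≢ 2 (mod 4), so 0 ∈ ℤ/36ℤ has no preimage. So φ is not surjective.
Since φ is not surjective, we find the least positive k with φ(k) = φ(0): this means 28k ≡ 0 (mod 36), i.e. 36 ∣ 28k. Since gcd(28, 36) = 4, dividing through by 4 this holds exactly when 9 ∣ 7k, and as gcd(7, 9) = 1, exactly when 9 ∣ k.
The smallest positive such k is 9.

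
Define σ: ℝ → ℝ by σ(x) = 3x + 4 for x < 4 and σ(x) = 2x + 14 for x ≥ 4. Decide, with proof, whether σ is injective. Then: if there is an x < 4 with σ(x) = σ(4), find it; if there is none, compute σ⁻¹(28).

Both pieces are strictly increasing (slopes 3 and 2), so each is injective on its own interval.
The left piece maps (−∞, 4) onto (−∞, 16); the right piece maps [4, ∞) onto [22, ∞).
These images are disjoint, so no value is attained by both pieces. Therefore σ is injective.
Because the two images are disjoint, no x < 4 has σ(x) = σ(4), so we compute σ⁻¹(28): 28 lies in [22, ∞), so solve 2x + 14 = 28: x = (28 − 14)/2 = 7.

7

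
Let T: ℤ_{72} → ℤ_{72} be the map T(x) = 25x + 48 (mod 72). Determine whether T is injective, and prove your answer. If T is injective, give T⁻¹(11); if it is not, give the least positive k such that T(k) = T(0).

Recall: T is injective if T(a) = T(b) implies a = b.
If T(a) = T(b), then 25a ≡ 25b (mod 72). Because gcd(25, 72) = 1, we may cancel 25 to get a ≡ b (mod 72).
Thus T is injective.
We now compute 25⁻¹ mod 72 explicitly. Euclid's algorithm: 72 = 2·25 + 22, 25 = 1·22 + 3, 22 = 7·3 + 1; back-substituting gives 1 = 49·25 − 17·72, so 25⁻¹ ≡ 49 (mod 72).
Since T is injective, we compute T⁻¹(11): solve 25x + 48 ≡ 11 (mod 72), i.e. 25x ≡ 35 (mod 72).
Multiplying by 25⁻¹ = 49 gives x ≡ 49·35 = 1715 = 23·72 + 59 ≡ 59 (mod 72).
Check: T(59) = 25·59 + 48 = 1523 = 21·72 + 11 ≡ 11 (mod 72).

59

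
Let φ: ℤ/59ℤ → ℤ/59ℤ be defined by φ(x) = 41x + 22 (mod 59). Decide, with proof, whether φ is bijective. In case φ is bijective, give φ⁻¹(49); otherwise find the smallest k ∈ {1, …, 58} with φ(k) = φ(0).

Suppose φ(s) = φ(t) in ℤ/59ℤ. Then 41s + 22 ≡ 41t + 22 (mod 59), hence 41(s − t) ≡ 0 (mod 59).
Since gcd(41, 59) = 1, 41 is invertible modulo 59, thus s − t ≡ 0 (mod 59), i.e. s = t.
We now compute 41⁻¹ mod 59 explicitly. Euclid's algorithm: 59 = 1·41 + 18, 41 = 2·18 + 5, 18 = 3·5 + 3, 5 = 1·3 + 2, 3 = 1·2 + 1; back-substituting gives 1 = 36·41 − 25·59, so 41⁻¹ ≡ 36 (mod 59).
For any y ∈ ℤ/59ℤ, x = 36(y − 22) mod 59 satisfies φ(x) = 41·36(y − 22) + 22 ≡ y (since 41·36 ≡ 1 mod 59). So every y has a preimage.
So φ is bijective.
Since φ is bijective, we find φ⁻¹(49): we need 41x ≡ 49 − 22 ≡ 27 (mod 59). Using 41⁻¹ = 36: x ≡ 36·27 = 972 = 16·59 + 28, so x = 28.
Check: φ(28) = 41·28 + 22 = 1170 = 19·59 + 49 ≡ 49 (mod 59).

28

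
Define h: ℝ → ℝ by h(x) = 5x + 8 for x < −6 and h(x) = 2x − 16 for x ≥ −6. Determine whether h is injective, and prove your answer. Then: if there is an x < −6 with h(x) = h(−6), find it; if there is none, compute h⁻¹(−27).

Both pieces are strictly increasing (slopes 5 and 2), so each is injective on its own interval.
The left piece maps (−∞, −6) onto (−∞, −22); the right piece maps [−6, ∞) onto [−28, ∞).
These images overlap. In particular h(−6) = −28 (right piece), and solving 5x + 8 = −28 on the left piece gives x = −36/5 < −6.
So h(−36/5) = h(−6) with −36/5 ≠ −6, and h is not injective. This x = −36/5 is the requested value below −6.

-36/5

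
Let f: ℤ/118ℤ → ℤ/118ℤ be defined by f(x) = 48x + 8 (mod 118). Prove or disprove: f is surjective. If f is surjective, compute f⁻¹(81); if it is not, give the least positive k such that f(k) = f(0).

Recall that surjectivity means every element of the codomain has a preimage under f.
Since gcd(48, 118) = 2, we have 48x ≡ 0 (mod 2) for all x, so f(x) ≡ 0 (mod 2).
But 1 ≢ 0 (mod 2), so 1 ∈ ℤ/118ℤ has no preimage. Hence f is not surjective.
Since f is not surjective, we find the least positive k with f(k) = f(0): this means 48k ≡ 0 (mod 118), i.e. 118 ∣ 48k. Since gcd(48, 118) = 2, dividing through by 2 this holds exactly when 59 ∣ 24k, and as gcd(24, 59) = 1, exactly when 59 ∣ k.
The smallest positive such k is 59.

59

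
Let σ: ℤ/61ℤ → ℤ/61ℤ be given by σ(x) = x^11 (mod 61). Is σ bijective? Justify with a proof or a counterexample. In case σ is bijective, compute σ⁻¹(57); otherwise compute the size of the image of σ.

Since 61 is prime, the nonzero elements of ℤ/61ℤ form a cyclic group of order 60.
As gcd(11, 60) = 1, raising to the 11th power is a bijection on this group: if s^11 ≡ t^11 then (st^{−1})^11 = 1, and the only element of order dividing gcd(11, 60) = 1 is 1, so s = t.
With σ(0) = 0 this makes σ injective on all of ℤ/61ℤ, hence bijective (finite equal-size domain and codomain). In particular σ is bijective.
Since σ is bijective, we find the preimage of 57. The inverse of x ↦ x^11 on (ℤ/61ℤ)^× is x ↦ x^11, because 11·11 = 121 = 2·60 + 1 ≡ 1 (mod 60) and x^{60} = 1 for x ≠ 0 (Fermat). So σ⁻¹(57) = 57^11 mod 61.
Repeated squaring mod 61: 57^1 ≡ 57, 57^2 ≡ 57² = 3249 ≡ 16, 57^4 ≡ 16² = 256 ≡ 12, 57^8 ≡ 12² = 144 ≡ 22. Since 11 = 8 + 2 + 1, 57^11 ≡ 22·16·57: 22·16 = 352 ≡ 47, then 47·57 = 2679 ≡ 56. So 57^11 ≡ 56 (mod 61).
Hence σ⁻¹(57) = 56.

56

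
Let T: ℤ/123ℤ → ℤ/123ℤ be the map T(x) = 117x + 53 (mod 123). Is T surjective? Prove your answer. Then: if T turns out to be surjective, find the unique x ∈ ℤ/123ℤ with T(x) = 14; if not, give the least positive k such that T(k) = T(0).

Since gcd(117, 123) = 3, we have 117x ≡ 0 (mod 3) for all x, so T(x) ≡ 2 (mod 3).
But 0 ≢ 2 (mod 3), so 0 ∈ ℤ/123ℤ has no preimage. Therefore T is not surjective.
Since T is not surjective, we find the least positive k with T(k) = T(0): this means 117k ≡ 0 (mod 123), i.e. 123 ∣ 117k. Since gcd(117, 123) = 3, dividing through by 3 this holds exactly when 41 ∣ 39k, and as gcd(39, 41) = 1, exactly when 41 ∣ k.
The smallest positive such k is 41.

41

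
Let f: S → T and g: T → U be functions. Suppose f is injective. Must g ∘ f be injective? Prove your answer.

not injective

No. Take S = T = U = {1, 2}, f = identity (injective), and g(x) = 1 for every x.
Then (g ∘ f)(1) = 1 = (g ∘ f)(2) with 1 ≠ 2, so g ∘ f is not injective.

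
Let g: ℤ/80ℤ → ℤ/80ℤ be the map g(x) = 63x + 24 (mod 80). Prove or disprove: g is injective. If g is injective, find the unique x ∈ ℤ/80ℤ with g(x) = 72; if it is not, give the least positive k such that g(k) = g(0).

If g(x_1) = g(x_2), then 63x_1 ≡ 63x_2 (mod 80). Because gcd(63, 80) = 1, we may cancel 63 to get x_1 ≡ x_2 (mod 80).
Thus g is injective.
We now compute 63⁻¹ mod 80 explicitly. Euclid's algorithm: 80 = 1·63 + 17, 63 = 3·17 + 12, 17 = 1·12 + 5, 12 = 2·5 + 2, 5 = 2·2 + 1; back-substituting gives 1 = 47·63 − 37·80, so 63⁻¹ ≡ 47 (mod 80).
Since g is injective, we compute g⁻¹(72): solve 63x + 24 ≡ 72 (mod 80), i.e. 63x ≡ 48 (mod 80).
Multiplying by 63⁻¹ = 47 gives x ≡ 47·48 = 2256 = 28·80 + 16 ≡ 16 (mod 80).
Check: g(16) = 63·16 + 24 = 1032 = 12·80 + 72 ≡ 72 (mod 80).

16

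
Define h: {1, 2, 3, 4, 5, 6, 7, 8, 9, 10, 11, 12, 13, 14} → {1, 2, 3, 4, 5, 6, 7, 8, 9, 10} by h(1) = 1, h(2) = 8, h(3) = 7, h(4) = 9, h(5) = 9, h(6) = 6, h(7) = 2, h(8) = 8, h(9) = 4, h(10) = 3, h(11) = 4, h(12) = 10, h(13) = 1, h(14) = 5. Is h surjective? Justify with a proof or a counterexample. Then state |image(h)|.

Every element of the codomain has a preimage: 1 = h(1), 2 = h(7), 3 = h(10), 4 = h(9), 5 = h(14), 6 = h(6), 7 = h(3), 8 = h(2), 9 = h(4), 10 = h(12).
Hence h is surjective.
The image of h is {1, 2, 3, 4, 5, 6, 7, 8, 9, 10}, which has 10 elements.

10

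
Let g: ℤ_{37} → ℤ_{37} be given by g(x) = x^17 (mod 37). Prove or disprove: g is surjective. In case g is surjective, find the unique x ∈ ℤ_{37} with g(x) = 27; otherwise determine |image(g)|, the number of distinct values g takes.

Since 37 is prime, the nonzero elements of ℤ_{37} form a cyclic group of order 36.
As gcd(17, 36) = 1, raising to the 17th power is a bijection on this group: if u^17 ≡ v^17 then (uv^{−1})^17 = 1, and the only element of order dividing gcd(17, 36) = 1 is 1, so u = v.
With g(0) = 0 this makes g injective on all of ℤ_{37}, hence bijective (finite equal-size domain and codomain). In particular g is surjective.
Since g is surjective, we find the preimage of 27. The inverse of x ↦ x^17 on (ℤ_{37})^× is x ↦ x^17, because 17·17 = 289 = 8·36 + 1 ≡ 1 (mod 36) and x^{36} = 1 for x ≠ 0 (Fermat). So g⁻¹(27) = 27^17 mod 37.
Repeated squaring mod 37: 27^1 ≡ 27, 27^2 ≡ 27² = 729 ≡ 26, 27^4 ≡ 26² = 676 ≡ 10, 27^8 ≡ 10² = 100 ≡ 26, 27^16 ≡ 26² = 676 ≡ 10. Since 17 = 16 + 1, 27^17 ≡ 10·27: 10·27 = 270 ≡ 11. So 27^17 ≡ 11 (mod 37).
Hence g⁻¹(27) = 11.

11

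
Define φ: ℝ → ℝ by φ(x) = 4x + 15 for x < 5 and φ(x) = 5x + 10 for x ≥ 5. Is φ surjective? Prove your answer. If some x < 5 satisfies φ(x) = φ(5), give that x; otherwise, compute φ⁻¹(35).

Both pieces are strictly increasing (slopes 4 and 5), so each is injective on its own interval.
The left piece maps (−∞, 5) onto (−∞, 35); the right piece maps [5, ∞) onto [35, ∞).
These images together cover ℝ, so φ is surjective.
Because the two images are disjoint, no x < 5 has φ(x) = φ(5), so we compute φ⁻¹(35): 35 lies in [35, ∞), so solve 5x + 10 = 35: x = (35 − 10)/5 = 5.

5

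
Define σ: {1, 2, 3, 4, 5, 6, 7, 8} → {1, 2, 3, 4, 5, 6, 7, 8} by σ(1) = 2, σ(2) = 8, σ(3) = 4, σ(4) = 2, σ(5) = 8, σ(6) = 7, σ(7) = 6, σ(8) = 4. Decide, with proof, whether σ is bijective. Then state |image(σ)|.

5

σ(1) = 2 = σ(4) with 1 ≠ 4, so σ is not injective, hence not bijective.
The image of σ is {2, 4, 6, 7, 8}, which has 5 elements.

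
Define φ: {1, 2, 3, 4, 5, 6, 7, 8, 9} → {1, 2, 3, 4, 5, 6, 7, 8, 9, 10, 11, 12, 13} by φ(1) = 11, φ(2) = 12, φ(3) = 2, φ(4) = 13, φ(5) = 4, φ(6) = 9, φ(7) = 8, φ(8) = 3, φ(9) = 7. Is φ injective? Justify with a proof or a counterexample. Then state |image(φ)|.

9

The values φ(1), …, φ(9) are 11, 12, 2, 13, 4, 9, 8, 3, 7 — all distinct.
So φ(x_1) = φ(x_2) only when x_1 = x_2, and φ is injective.
The image of φ is {2, 3, 4, 7, 8, 9, 11, 12, 13}, which has 9 elements.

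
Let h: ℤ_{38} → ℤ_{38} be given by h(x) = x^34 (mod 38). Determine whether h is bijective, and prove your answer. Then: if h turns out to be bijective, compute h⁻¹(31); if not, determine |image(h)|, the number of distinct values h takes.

20

h(18): Repeated squaring mod 38: 18^1 ≡ 18, 18^2 ≡ 18² = 324 ≡ 20, 18^4 ≡ 20² = 400 ≡ 20, 18^8 ≡ 20² = 400 ≡ 20, 18^16 ≡ 20² = 400 ≡ 20, 18^32 ≡ 20² = 400 ≡ 20. Since 34 = 32 + 2, 18^34 ≡ 20·20: 20·20 = 400 ≡ 20. So 18^34 ≡ 20 (mod 38).
h(20): Repeated squaring mod 38: 20^1 ≡ 20, 20^2 ≡ 20² = 400 ≡ 20, 20^4 ≡ 20² = 400 ≡ 20, 20^8 ≡ 20² = 400 ≡ 20, 20^16 ≡ 20² = 400 ≡ 20, 20^32 ≡ 20² = 400 ≡ 20. Since 34 = 32 + 2, 20^34 ≡ 20·20: 20·20 = 400 ≡ 20. So 20^34 ≡ 20 (mod 38).
So h(18) = h(20) = 20 while 18 ≠ 20, hence h is not injective, hence not bijective.
Since h is not bijective, we determine |image(h)|. Computing x^34 mod 38 for each x (by repeated squaring, reducing mod 38 at every step), the values h(0), h(1), …, h(37) are: 0, 1, 24, 17, 6, 35, 28, 7, 30, 23, 4, 11, 26, 9, 16, 25, 36, 5, 20, 19, 20, 5, 36, 25, 16, 9, 26, 11, 4, 23, 30, 7, 28, 35, 6, 17, 24, 1.
The distinct values are {0, 1, 4, 5, 6, 7, 9, 11, 16, 17, 19, 20, 23, 24, 25, 26, 28, 30, 35, 36}; there are 20 of them.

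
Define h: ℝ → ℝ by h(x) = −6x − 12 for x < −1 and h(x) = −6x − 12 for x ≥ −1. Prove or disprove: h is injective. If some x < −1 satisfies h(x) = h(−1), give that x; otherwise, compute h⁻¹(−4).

-4/3

Both pieces are strictly decreasing (slopes −6 and −6), so each is injective on its own interval.
The left piece maps (−∞, −1) onto (−6, ∞); the right piece maps [−1, ∞) onto (−∞, −6].
These images are disjoint, so no value is attained by both pieces. Thus h is injective.
Because the two images are disjoint, no x < −1 has h(x) = h(−1), so we compute h⁻¹(−4): −4 lies in (−6, ∞), so solve −6x − 12 = −4: x = (−4 + 12)/(−6) = −4/3.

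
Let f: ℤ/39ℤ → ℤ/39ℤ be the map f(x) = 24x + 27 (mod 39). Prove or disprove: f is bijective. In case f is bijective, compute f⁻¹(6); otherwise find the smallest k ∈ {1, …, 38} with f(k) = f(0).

By definition, f is injective when f(u) = f(v) forces u = v.
We have gcd(24, 39) = 3 > 1. Taking u = 0 and v = 13: f(0) = 27 and f(13) = 24·13 + 27 = 339 ≡ 27 (mod 39).
So f(0) = f(13) while 0 ≠ 13, therefore f is not injective, hence not bijective.
Since f is not bijective, we find the least positive k with f(k) = f(0): this means 24k ≡ 0 (mod 39), i.e. 39 ∣ 24k. Since gcd(24, 39) = 3, dividing through by 3 this holds exactly when 13 ∣ 8k, and as gcd(8, 13) = 1, exactly when 13 ∣ k.
The smallest positive such k is 13.

13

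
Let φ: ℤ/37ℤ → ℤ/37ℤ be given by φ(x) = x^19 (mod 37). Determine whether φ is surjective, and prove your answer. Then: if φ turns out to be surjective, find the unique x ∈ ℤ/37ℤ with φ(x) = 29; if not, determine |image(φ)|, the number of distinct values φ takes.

8

Since 37 is prime, the nonzero elements of ℤ/37ℤ form a cyclic group of order 36.
As gcd(19, 36) = 1, raising to the 19th power is a bijection on this group: if a^19 ≡ b^19 then (ab^{−1})^19 = 1, and the only element of order dividing gcd(19, 36) = 1 is 1, so a = b.
With φ(0) = 0 this makes φ injective on all of ℤ/37ℤ, hence bijective (finite equal-size domain and codomain). In particular φ is surjective.
Since φ is surjective, we find the preimage of 29. The inverse of x ↦ x^19 on (ℤ/37ℤ)^× is x ↦ x^19, because 19·19 = 361 = 10·36 + 1 ≡ 1 (mod 36) and x^{36} = 1 for x ≠ 0 (Fermat). So φ⁻¹(29) = 29^19 mod 37.
Repeated squaring mod 37: 29^1 ≡ 29, 29^2 ≡ 29² = 841 ≡ 27, 29^4 ≡ 27² = 729 ≡ 26, 29^8 ≡ 26² = 676 ≡ 10, 29^16 ≡ 10² = 100 ≡ 26. Since 19 = 16 + 2 + 1, 29^19 ≡ 26·27·29: 26·27 = 702 ≡ 36, then 36·29 = 1044 ≡ 8. So 29^19 ≡ 8 (mod 37).
Hence φ⁻¹(29) = 8.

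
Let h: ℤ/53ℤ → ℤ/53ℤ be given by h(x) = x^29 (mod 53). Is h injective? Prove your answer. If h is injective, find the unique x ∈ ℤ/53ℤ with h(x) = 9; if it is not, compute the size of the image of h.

Since 53 is prime, the nonzero elements of ℤ/53ℤ form a cyclic group of order 52.
As gcd(29, 52) = 1, raising to the 29th power is a bijection on this group: if x_1^29 ≡ x_2^29 then (x_1x_2^{−1})^29 = 1, and the only element of order dividing gcd(29, 52) = 1 is 1, so x_1 = x_2.
With h(0) = 0 this makes h injective on all of ℤ/53ℤ, hence bijective (finite equal-size domain and codomain). In particular h is injective.
Since h is injective, we find the preimage of 9. The inverse of x ↦ x^29 on (ℤ/53ℤ)^× is x ↦ x^9, because 29·9 = 261 = 5·52 + 1 ≡ 1 (mod 52) and x^{52} = 1 for x ≠ 0 (Fermat). So h⁻¹(9) = 9^9 mod 53.
Repeated squaring mod 53: 9^1 ≡ 9, 9^2 ≡ 9² = 81 ≡ 28, 9^4 ≡ 28² = 784 ≡ 42, 9^8 ≡ 42² = 1764 ≡ 15. Since 9 = 8 + 1, 9^9 ≡ 15·9: 15·9 = 135 ≡ 29. So 9^9 ≡ 29 (mod 53).
Hence h⁻¹(9) = 29.

29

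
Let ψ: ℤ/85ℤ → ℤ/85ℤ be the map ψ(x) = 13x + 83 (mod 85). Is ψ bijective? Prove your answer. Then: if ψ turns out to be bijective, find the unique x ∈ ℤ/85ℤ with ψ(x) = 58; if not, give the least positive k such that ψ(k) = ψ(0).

Suppose ψ(x_1) = ψ(x_2) in ℤ/85ℤ. Then 13x_1 + 83 ≡ 13x_2 + 83 (mod 85), therefore 13(x_1 − x_2) ≡ 0 (mod 85).
Since gcd(13, 85) = 1, 13 is invertible modulo 85, so x_1 − x_2 ≡ 0 (mod 85), i.e. x_1 = x_2.
We now compute 13⁻¹ mod 85 explicitly. Euclid's algorithm: 85 = 6·13 + 7, 13 = 1·7 + 6, 7 = 1·6 + 1; back-substituting gives 1 = 72·13 − 11·85, so 13⁻¹ ≡ 72 (mod 85).
Then y ↦ 72(y − 83) is a two-sided inverse to ψ, so every y ∈ ℤ/85ℤ has a preimage.
Thus ψ is bijective.
Since ψ is bijective, we find ψ⁻¹(58): we need 13x ≡ 58 − 83 ≡ 60 (mod 85). Using 13⁻¹ = 72: x ≡ 72·60 = 4320 = 50·85 + 70, so x = 70.
Check: ψ(70) = 13·70 + 83 = 993 = 11·85 + 58 ≡ 58 (mod 85).

70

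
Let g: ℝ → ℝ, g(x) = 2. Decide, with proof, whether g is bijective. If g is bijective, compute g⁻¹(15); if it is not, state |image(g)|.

Recall that g is injective when g(u) = g(v) forces u = v.
g(0) = 2 = g(1) with 0 ≠ 1, so g is not injective, hence not bijective.
Since g is not bijective, we state |image(g)|: the image of g is {2}, which has 1 element.

1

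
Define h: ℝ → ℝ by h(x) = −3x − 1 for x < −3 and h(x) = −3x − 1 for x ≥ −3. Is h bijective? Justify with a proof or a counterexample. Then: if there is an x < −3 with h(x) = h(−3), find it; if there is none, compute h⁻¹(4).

-5/3

Both pieces are strictly decreasing (slopes −3 and −3), so each is injective on its own interval.
The left piece maps (−∞, −3) onto (8, ∞); the right piece maps [−3, ∞) onto (−∞, 8].
Since 8 = 8, the images partition ℝ: h is injective and surjective, hence bijective.
Because the two images are disjoint, no x < −3 has h(x) = h(−3), so we compute h⁻¹(4): 4 lies in (−∞, 8], so solve −3x − 1 = 4: x = (4 + 1)/(−3) = −5/3.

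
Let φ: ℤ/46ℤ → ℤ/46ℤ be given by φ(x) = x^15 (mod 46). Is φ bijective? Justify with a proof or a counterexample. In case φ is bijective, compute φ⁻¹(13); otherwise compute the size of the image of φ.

Computing x^15 mod 46 for each x (by repeated squaring, reducing mod 46 at every step), the values φ(0), φ(1), …, φ(45) are: 0, 1, 16, 35, 26, 19, 8, 37, 2, 29, 28, 33, 36, 41, 40, 21, 32, 15, 4, 43, 34, 7, 22, 23, 24, 39, 12, 3, 42, 31, 14, 25, 6, 5, 10, 13, 18, 17, 44, 9, 38, 27, 20, 11, 30, 45.
Every element of ℤ/46ℤ appears exactly once in this list, so φ is a bijection, and in particular bijective.
Since φ is bijective, we read off the preimage of 13 from the same table: φ(35) = 13, so φ⁻¹(13) = 35.

35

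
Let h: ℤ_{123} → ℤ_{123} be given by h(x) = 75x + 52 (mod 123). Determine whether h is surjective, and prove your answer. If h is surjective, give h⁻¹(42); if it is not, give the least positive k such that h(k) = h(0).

Since gcd(75, 123) = 3, we have 75x ≡ 0 (mod 3) for all x, so h(x) ≡ 1 (mod 3).
But 0 ≢ 1 (mod 3), so 0 ∈ ℤ_{123} has no preimage. Hence h is not surjective.
Since h is not surjective, we find the least positive k with h(k) = h(0): this means 75k ≡ 0 (mod 123), i.e. 123 ∣ 75k. Since gcd(75, 123) = 3, dividing through by 3 this holds exactly when 41 ∣ 25k, and as gcd(25, 41) = 1, exactly when 41 ∣ k.
The smallest positive such k is 41.

41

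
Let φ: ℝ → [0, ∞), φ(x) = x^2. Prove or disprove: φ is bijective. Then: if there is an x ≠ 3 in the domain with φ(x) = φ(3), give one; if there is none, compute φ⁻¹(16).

-3

φ(3) = 9 = (−3)^2 = φ(−3) (since 2 is even), with 3 ≠ −3. So φ is not injective, hence not bijective.
For the follow-up, such an x exists: taking x = −3 ∈ ℝ gives φ(−3) = 9 = φ(3) with −3 ≠ 3.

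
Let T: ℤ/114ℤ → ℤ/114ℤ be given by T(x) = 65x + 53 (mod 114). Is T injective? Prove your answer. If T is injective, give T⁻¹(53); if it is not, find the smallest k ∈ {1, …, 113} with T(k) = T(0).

0

Recall: T is injective if T(x_1) = T(x_2) implies x_1 = x_2.
If T(x_1) = T(x_2), then 65x_1 ≡ 65x_2 (mod 114). Because gcd(65, 114) = 1, we may cancel 65 to get x_1 ≡ x_2 (mod 114).
Hence T is injective.
We now compute 65⁻¹ mod 114 explicitly. Euclid's algorithm: 114 = 1·65 + 49, 65 = 1·49 + 16, 49 = 3·16 + 1; back-substituting gives 1 = 107·65 − 61·114, so 65⁻¹ ≡ 107 (mod 114).
Since T is injective, we compute T⁻¹(53): solve 65x + 53 ≡ 53 (mod 114), i.e. 65x ≡ 0 (mod 114).
Multiplying by 65⁻¹ = 107 gives x ≡ 107·0 = 0 ≡ 0 (mod 114).
Check: T(0) = 65·0 + 53 = 53 ≡ 53 (mod 114).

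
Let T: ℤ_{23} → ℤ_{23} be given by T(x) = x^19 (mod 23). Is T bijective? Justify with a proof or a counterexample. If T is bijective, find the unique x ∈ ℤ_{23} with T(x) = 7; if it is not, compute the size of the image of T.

5

Since 23 is prime, the nonzero elements of ℤ_{23} form a cyclic group of order 22.
As gcd(19, 22) = 1, raising to the 19th power is a bijection on this group: if s^19 ≡ t^19 then (st^{−1})^19 = 1, and the only element of order dividing gcd(19, 22) = 1 is 1, so s = t.
With T(0) = 0 this makes T injective on all of ℤ_{23}, hence bijective (finite equal-size domain and codomain). In particular T is bijective.
Since T is bijective, we find the preimage of 7. The inverse of x ↦ x^19 on (ℤ_{23})^× is x ↦ x^7, because 19·7 = 133 = 6·22 + 1 ≡ 1 (mod 22) and x^{22} = 1 for x ≠ 0 (Fermat). So T⁻¹(7) = 7^7 mod 23.
Repeated squaring mod 23: 7^1 ≡ 7, 7^2 ≡ 7² = 49 ≡ 3, 7^4 ≡ 3² = 9. Since 7 = 4 + 2 + 1, 7^7 ≡ 9·3·7: 9·3 = 27 ≡ 4, then 4·7 = 28 ≡ 5. So 7^7 ≡ 5 (mod 23).
Hence T⁻¹(7) = 5.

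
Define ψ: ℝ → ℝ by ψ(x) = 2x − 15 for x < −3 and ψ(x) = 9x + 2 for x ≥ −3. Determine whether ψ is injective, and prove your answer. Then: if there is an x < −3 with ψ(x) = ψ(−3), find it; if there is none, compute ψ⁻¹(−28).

-5

Both pieces are strictly increasing (slopes 2 and 9), so each is injective on its own interval.
The left piece maps (−∞, −3) onto (−∞, −21); the right piece maps [−3, ∞) onto [−25, ∞).
These images overlap. In particular ψ(−3) = −25 (right piece), and solving 2x − 15 = −25 on the left piece gives x = −5 < −3.
So ψ(−5) = ψ(−3) with −5 ≠ −3, and ψ is not injective. This x = −5 is the requested value below −3.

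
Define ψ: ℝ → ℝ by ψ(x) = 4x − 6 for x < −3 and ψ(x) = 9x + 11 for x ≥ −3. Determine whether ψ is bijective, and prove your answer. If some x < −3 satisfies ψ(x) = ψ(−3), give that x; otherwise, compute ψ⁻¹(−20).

-7/2

Both pieces are strictly increasing (slopes 4 and 9), so each is injective on its own interval.
The left piece maps (−∞, −3) onto (−∞, −18); the right piece maps [−3, ∞) onto [−16, ∞).
The images leave a gap (−18 has no preimage), so ψ is not surjective, hence not bijective.
Because the two images are disjoint, no x < −3 has ψ(x) = ψ(−3), so we compute ψ⁻¹(−20): −20 lies in (−∞, −18), so solve 4x − 6 = −20: x = (−20 + 6)/4 = −7/2.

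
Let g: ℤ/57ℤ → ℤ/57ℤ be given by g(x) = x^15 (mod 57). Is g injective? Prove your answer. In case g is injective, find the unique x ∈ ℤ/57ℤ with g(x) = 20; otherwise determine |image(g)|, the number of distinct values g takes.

21

g(1) = 1^15 = 1.
g(7): Repeated squaring mod 57: 7^1 ≡ 7, 7^2 ≡ 7² = 49, 7^4 ≡ 49² = 2401 ≡ 7, 7^8 ≡ 7² = 49. Since 15 = 8 + 4 + 2 + 1, 7^15 ≡ 49·7·49·7: 49·7 = 343 ≡ 1, then 1·49 = 49, then 49·7 = 343 ≡ 1. So 7^15 ≡ 1 (mod 57).
So g(1) = g(7) = 1 while 1 ≠ 7, so g is not injective.
Since g is not injective, we determine |image(g)|. Computing x^15 mod 57 for each x (by repeated squaring, reducing mod 57 at every step), the values g(0), g(1), …, g(56) are: 0, 1, 50, 12, 49, 26, 30, 1, 56, 30, 46, 20, 18, 46, 50, 27, 7, 26, 18, 19, 20, 12, 31, 11, 45, 49, 20, 18, 49, 8, 39, 37, 8, 12, 46, 26, 45, 37, 38, 39, 31, 50, 30, 7, 11, 39, 37, 11, 27, 1, 56, 27, 31, 8, 45, 7, 56.
The distinct values are {0, 1, 7, 8, 11, 12, 18, 19, 20, 26, 27, 30, 31, 37, 38, 39, 45, 46, 49, 50, 56}; there are 21 of them.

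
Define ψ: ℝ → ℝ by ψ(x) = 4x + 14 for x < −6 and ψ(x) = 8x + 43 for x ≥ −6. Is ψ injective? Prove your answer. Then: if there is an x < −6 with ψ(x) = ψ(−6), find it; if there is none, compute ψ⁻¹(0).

-43/8

Both pieces are strictly increasing (slopes 4 and 8), so each is injective on its own interval.
The left piece maps (−∞, −6) onto (−∞, −10); the right piece maps [−6, ∞) onto [−5, ∞).
These images are disjoint, so no value is attained by both pieces. So ψ is injective.
Because the two images are disjoint, no x < −6 has ψ(x) = ψ(−6), so we compute ψ⁻¹(0): 0 lies in [−5, ∞), so solve 8x + 43 = 0: x = (0 − 43)/8 = −43/8.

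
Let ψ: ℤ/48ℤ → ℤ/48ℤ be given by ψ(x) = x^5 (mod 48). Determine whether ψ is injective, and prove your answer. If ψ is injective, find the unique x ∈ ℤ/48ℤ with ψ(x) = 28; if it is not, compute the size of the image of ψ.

27

ψ(0) = 0^5 = 0.
ψ(6): Repeated squaring mod 48: 6^1 ≡ 6, 6^2 ≡ 6² = 36, 6^4 ≡ 36² = 1296 ≡ 0. Since 5 = 4 + 1, 6^5 ≡ 0·6: 0·6 = 0. So 6^5 ≡ 0 (mod 48).
So ψ(0) = ψ(6) = 0 while 0 ≠ 6, hence ψ is not injective.
Since ψ is not injective, we determine |image(ψ)|. Computing x^5 mod 48 for each x (by repeated squaring, reducing mod 48 at every step), the values ψ(0), ψ(1), …, ψ(47) are: 0, 1, 32, 3, 16, 5, 0, 7, 32, 9, 16, 11, 0, 13, 32, 15, 16, 17, 0, 19, 32, 21, 16, 23, 0, 25, 32, 27, 16, 29, 0, 31, 32, 33, 16, 35, 0, 37, 32, 39, 16, 41, 0, 43, 32, 45, 16, 47.
The distinct values are {0, 1, 3, 5, 7, 9, 11, 13, 15, 16, 17, 19, 21, 23, 25, 27, 29, 31, 32, 33, 35, 37, 39, 41, 43, 45, 47}; there are 27 of them.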